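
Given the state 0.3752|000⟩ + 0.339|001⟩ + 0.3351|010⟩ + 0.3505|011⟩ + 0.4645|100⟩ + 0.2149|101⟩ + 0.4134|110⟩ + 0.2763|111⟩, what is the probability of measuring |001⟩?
0.1149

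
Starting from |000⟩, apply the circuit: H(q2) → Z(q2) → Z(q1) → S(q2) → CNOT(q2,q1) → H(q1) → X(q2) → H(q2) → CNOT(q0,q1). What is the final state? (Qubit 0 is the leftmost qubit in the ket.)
(1/√8 - (1/√8)i)|000⟩ + (-1/√8 - (1/√8)i)|001⟩ + (1/√8 + (1/√8)i)|010⟩ + (-1/√8 + (1/√8)i)|011⟩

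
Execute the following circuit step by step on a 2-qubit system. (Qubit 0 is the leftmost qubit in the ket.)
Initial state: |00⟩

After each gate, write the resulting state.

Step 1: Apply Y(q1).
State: i|01⟩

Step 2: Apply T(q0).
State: i|01⟩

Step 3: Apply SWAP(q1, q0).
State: i|10⟩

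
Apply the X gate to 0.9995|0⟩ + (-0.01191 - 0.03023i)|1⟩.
(-0.01191 - 0.03023i)|0⟩ + 0.9995|1⟩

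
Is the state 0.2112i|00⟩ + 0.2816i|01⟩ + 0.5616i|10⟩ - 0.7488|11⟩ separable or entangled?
Entangled

Writing the state as a|00⟩ + b|01⟩ + c|10⟩ + d|11⟩, it is a product state iff ad − bc = 0.
Here (a, b, c, d) = (0.2112i, 0.2816i, 0.5616i, -0.7488): ad − bc = (0.2112i)(-0.7488) − (0.2816i)(0.5616i) = (0.1581 - 0.1581i) ≠ 0, so the state is entangled.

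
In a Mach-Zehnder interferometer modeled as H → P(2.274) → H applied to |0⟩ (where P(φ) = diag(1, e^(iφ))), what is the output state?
(0.1767 + 0.3814i)|0⟩ + (0.8233 - 0.3814i)|1⟩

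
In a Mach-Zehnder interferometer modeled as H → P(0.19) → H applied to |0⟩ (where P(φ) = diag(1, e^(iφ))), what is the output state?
(0.991 + 0.09443i)|0⟩ + (0.008998 - 0.09443i)|1⟩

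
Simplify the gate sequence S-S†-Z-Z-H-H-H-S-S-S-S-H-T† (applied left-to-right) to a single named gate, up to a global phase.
T†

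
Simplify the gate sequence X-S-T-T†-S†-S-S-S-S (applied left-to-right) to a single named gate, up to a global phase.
X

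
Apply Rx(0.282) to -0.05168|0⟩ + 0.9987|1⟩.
(-0.05117 - 0.1404i)|0⟩ + (0.9888 + 0.007263i)|1⟩

Rx(0.282) = [[cos(θ/2), −i·sin(θ/2)], [−i·sin(θ/2), cos(θ/2)]]; θ = 0.282, cos(θ/2) ≈ 0.990076, sin(θ/2) ≈ 0.140533.
With a = amp(|0⟩) = -0.05168 and b = amp(|1⟩) = 0.9987:
new amp(|0⟩) = (0.990076)·a + (-0.140533i)·b = (-0.05117 - 0.1404i)
new amp(|1⟩) = (-0.140533i)·a + (0.990076)·b = (0.9888 + 0.007263i)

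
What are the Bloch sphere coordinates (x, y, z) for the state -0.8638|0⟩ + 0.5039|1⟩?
(-0.8705, 0, 0.4922)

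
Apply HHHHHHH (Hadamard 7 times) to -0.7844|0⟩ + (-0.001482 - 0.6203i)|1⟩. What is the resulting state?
(-0.5557 - 0.4386i)|0⟩ + (-0.5536 + 0.4386i)|1⟩

H² = I, so H^7 = H: a single Hadamard. With (a, b) = (-0.7844, (-0.001482 - 0.6203i)), H gives ((a + b)/√2, (a − b)/√2) = ((-0.5557 - 0.4386i), (-0.5536 + 0.4386i)).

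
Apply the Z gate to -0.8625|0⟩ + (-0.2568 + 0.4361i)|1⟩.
-0.8625|0⟩ + (0.2568 - 0.4361i)|1⟩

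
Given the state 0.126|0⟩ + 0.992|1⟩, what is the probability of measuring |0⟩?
0.01588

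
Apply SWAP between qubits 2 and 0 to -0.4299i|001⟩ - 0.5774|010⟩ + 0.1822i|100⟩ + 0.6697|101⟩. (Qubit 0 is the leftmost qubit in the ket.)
0.1822i|001⟩ - 0.5774|010⟩ - 0.4299i|100⟩ + 0.6697|101⟩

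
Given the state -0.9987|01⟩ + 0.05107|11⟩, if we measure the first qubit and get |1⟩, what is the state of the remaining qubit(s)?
|1⟩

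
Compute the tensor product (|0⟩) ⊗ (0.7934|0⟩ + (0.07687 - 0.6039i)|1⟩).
0.7934|00⟩ + (0.07687 - 0.6039i)|01⟩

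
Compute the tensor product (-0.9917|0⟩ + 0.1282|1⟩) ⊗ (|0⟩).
-0.9917|00⟩ + 0.1282|10⟩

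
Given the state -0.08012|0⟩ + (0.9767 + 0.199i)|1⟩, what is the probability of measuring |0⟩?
0.006419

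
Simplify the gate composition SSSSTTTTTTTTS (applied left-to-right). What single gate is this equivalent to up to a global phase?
S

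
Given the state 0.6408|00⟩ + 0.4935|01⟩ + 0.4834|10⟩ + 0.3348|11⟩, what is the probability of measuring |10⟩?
0.2337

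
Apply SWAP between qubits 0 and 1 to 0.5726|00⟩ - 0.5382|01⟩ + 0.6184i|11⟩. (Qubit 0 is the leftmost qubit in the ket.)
0.5726|00⟩ - 0.5382|10⟩ + 0.6184i|11⟩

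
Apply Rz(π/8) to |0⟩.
(0.9808 - 0.1951i)|0⟩

Rz(π/8) = [[e^(−iθ/2), 0], [0, e^(iθ/2)]] with e^(±iθ/2) = cos(θ/2) ± i·sin(θ/2); θ = π/8, cos(θ/2) ≈ 0.980785, sin(θ/2) ≈ 0.19509.
With a = amp(|0⟩) = 1 and b = amp(|1⟩) = 0:
new amp(|0⟩) = (0.980785 - 0.19509i)·a = (0.9808 - 0.1951i)
new amp(|1⟩) = (0.980785 + 0.19509i)·b = 0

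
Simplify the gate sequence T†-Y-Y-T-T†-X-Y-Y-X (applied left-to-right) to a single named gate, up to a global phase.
T†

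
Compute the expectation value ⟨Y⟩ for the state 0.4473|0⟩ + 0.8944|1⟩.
0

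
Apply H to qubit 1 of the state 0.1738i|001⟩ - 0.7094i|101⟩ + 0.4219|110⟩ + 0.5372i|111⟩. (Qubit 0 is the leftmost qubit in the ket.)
0.1229i|001⟩ + 0.1229i|011⟩ + 0.2983|100⟩ - 0.1218i|101⟩ - 0.2983|110⟩ - 0.8815i|111⟩

H on qubit 1 mixes each pair of kets that differ only in qubit 1: amplitudes (a, b) of (|…0…⟩, |…1…⟩) become ((a + b)/√2, (a − b)/√2). Kets absent from the input have amplitude 0.
(|001⟩, |011⟩): (a, b) = (0.1738i, 0) → (0.1229i, 0.1229i)
(|100⟩, |110⟩): (a, b) = (0, 0.4219) → (0.2983, -0.2983)
(|101⟩, |111⟩): (a, b) = (-0.7094i, 0.5372i) → (-0.1218i, -0.8815i)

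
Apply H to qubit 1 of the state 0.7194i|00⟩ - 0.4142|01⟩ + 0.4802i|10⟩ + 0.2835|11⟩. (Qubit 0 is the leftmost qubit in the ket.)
(-0.2929 + 0.5087i)|00⟩ + (0.2929 + 0.5087i)|01⟩ + (0.2005 + 0.3396i)|10⟩ + (-0.2005 + 0.3396i)|11⟩

H on qubit 1 mixes each pair of kets that differ only in qubit 1: amplitudes (a, b) of (|…0…⟩, |…1…⟩) become ((a + b)/√2, (a − b)/√2). Kets absent from the input have amplitude 0.
(|00⟩, |01⟩): (a, b) = (0.7194i, -0.4142) → ((-0.2929 + 0.5087i), (0.2929 + 0.5087i))
(|10⟩, |11⟩): (a, b) = (0.4802i, 0.2835) → ((0.2005 + 0.3396i), (-0.2005 + 0.3396i))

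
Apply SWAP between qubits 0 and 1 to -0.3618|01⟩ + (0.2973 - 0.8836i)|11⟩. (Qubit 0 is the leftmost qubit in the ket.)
-0.3618|10⟩ + (0.2973 - 0.8836i)|11⟩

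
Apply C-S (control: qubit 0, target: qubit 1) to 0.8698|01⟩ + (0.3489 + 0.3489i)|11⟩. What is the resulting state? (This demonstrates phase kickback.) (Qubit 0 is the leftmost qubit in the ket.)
0.8698|01⟩ + (-0.3489 + 0.3489i)|11⟩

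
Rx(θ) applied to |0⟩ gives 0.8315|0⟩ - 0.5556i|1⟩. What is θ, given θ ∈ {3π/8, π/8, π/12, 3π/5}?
3π/8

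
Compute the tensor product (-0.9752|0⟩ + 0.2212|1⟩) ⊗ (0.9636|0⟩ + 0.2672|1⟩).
-0.9397|00⟩ - 0.2606|01⟩ + 0.2131|10⟩ + 0.0591|11⟩

amp(|b₁b₂…⟩) = product of the factor amplitudes for bits b₁, b₂, …; only kets whose every factor amplitude is nonzero survive.
|00⟩: (-0.9752)(0.9636) = -0.9397
|01⟩: (-0.9752)(0.2672) = -0.2606
|10⟩: (0.2212)(0.9636) = 0.2131
|11⟩: (0.2212)(0.2672) = 0.0591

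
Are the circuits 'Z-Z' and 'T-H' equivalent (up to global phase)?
No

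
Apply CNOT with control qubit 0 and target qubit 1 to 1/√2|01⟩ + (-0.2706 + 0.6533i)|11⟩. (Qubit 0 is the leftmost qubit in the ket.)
1/√2|01⟩ + (-0.2706 + 0.6533i)|10⟩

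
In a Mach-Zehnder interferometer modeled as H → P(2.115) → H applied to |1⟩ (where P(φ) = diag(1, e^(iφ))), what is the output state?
(0.7589 - 0.4278i)|0⟩ + (0.2411 + 0.4278i)|1⟩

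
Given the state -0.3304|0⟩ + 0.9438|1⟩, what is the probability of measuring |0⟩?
0.1092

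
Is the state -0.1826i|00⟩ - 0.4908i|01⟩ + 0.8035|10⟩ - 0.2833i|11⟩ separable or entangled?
Entangled

Writing the state as a|00⟩ + b|01⟩ + c|10⟩ + d|11⟩, it is a product state iff ad − bc = 0.
Here (a, b, c, d) = (-0.1826i, -0.4908i, 0.8035, -0.2833i): ad − bc = (-0.1826i)(-0.2833i) − (-0.4908i)(0.8035) = (-0.05173 + 0.3944i) ≠ 0, so the state is entangled.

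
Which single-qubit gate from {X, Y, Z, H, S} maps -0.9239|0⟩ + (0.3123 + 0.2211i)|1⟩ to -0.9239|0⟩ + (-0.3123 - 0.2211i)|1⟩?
Z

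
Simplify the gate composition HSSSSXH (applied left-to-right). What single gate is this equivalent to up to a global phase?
Z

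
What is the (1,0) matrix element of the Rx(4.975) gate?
-0.6084i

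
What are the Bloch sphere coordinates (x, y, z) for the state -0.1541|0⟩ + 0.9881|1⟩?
(-0.3045, 0, -0.9526)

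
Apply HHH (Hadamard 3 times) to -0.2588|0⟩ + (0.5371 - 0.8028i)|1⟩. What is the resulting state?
(0.1968 - 0.5677i)|0⟩ + (-0.5628 + 0.5677i)|1⟩

H² = I, so H^3 = H: a single Hadamard. With (a, b) = (-0.2588, (0.5371 - 0.8028i)), H gives ((a + b)/√2, (a − b)/√2) = ((0.1968 - 0.5677i), (-0.5628 + 0.5677i)).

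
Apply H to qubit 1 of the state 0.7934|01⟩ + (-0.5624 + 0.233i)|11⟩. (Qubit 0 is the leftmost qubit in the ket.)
0.561|00⟩ - 0.561|01⟩ + (-0.3977 + 0.1648i)|10⟩ + (0.3977 - 0.1648i)|11⟩

H on qubit 1 mixes each pair of kets that differ only in qubit 1: amplitudes (a, b) of (|…0…⟩, |…1…⟩) become ((a + b)/√2, (a − b)/√2). Kets absent from the input have amplitude 0.
(|00⟩, |01⟩): (a, b) = (0, 0.7934) → (0.561, -0.561)
(|10⟩, |11⟩): (a, b) = (0, (-0.5624 + 0.233i)) → ((-0.3977 + 0.1648i), (0.3977 - 0.1648i))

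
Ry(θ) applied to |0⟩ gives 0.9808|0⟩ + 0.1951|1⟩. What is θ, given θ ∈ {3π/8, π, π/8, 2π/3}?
π/8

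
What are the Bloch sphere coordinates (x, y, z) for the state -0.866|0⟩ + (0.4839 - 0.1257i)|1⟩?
(-0.8381, 0.2177, 0.5)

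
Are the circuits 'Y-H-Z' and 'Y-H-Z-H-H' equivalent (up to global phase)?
Yes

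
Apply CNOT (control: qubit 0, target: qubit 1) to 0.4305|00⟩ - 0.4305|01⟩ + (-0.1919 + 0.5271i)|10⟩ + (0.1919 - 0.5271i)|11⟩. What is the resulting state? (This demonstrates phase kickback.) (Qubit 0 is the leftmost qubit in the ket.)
0.4305|00⟩ - 0.4305|01⟩ + (0.1919 - 0.5271i)|10⟩ + (-0.1919 + 0.5271i)|11⟩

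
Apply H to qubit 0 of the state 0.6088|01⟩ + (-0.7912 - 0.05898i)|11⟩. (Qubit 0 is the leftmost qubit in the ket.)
(-0.129 - 0.04171i)|01⟩ + (0.9899 + 0.04171i)|11⟩

H on qubit 0 mixes each pair of kets that differ only in qubit 0: amplitudes (a, b) of (|…0…⟩, |…1…⟩) become ((a + b)/√2, (a − b)/√2). Kets absent from the input have amplitude 0.
(|01⟩, |11⟩): (a, b) = (0.6088, (-0.7912 - 0.05898i)) → ((-0.129 - 0.04171i), (0.9899 + 0.04171i))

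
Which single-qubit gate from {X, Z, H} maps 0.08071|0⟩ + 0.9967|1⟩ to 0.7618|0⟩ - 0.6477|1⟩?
H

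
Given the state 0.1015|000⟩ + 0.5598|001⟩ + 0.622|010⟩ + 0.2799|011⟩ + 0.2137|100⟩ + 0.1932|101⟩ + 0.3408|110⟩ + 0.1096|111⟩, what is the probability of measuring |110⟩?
0.1161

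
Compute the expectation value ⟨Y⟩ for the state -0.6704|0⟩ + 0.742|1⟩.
0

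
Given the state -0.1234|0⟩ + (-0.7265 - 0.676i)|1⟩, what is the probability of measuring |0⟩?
0.01523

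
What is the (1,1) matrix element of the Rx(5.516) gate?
-0.9273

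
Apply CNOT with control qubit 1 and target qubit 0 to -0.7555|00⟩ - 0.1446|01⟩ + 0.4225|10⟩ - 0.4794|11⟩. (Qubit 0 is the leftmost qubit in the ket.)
-0.7555|00⟩ - 0.4794|01⟩ + 0.4225|10⟩ - 0.1446|11⟩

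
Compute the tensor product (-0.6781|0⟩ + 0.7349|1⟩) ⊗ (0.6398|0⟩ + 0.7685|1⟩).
-0.4338|00⟩ - 0.5211|01⟩ + 0.4702|10⟩ + 0.5648|11⟩

amp(|b₁b₂…⟩) = product of the factor amplitudes for bits b₁, b₂, …; only kets whose every factor amplitude is nonzero survive.
|00⟩: (-0.6781)(0.6398) = -0.4338
|01⟩: (-0.6781)(0.7685) = -0.5211
|10⟩: (0.7349)(0.6398) = 0.4702
|11⟩: (0.7349)(0.7685) = 0.5648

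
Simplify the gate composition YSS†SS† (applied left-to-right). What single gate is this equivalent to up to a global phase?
Y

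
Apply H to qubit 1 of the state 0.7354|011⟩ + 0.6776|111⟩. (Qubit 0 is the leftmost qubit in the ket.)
0.52|001⟩ - 0.52|011⟩ + 0.4791|101⟩ - 0.4791|111⟩

H on qubit 1 mixes each pair of kets that differ only in qubit 1: amplitudes (a, b) of (|…0…⟩, |…1…⟩) become ((a + b)/√2, (a − b)/√2). Kets absent from the input have amplitude 0.
(|001⟩, |011⟩): (a, b) = (0, 0.7354) → (0.52, -0.52)
(|101⟩, |111⟩): (a, b) = (0, 0.6776) → (0.4791, -0.4791)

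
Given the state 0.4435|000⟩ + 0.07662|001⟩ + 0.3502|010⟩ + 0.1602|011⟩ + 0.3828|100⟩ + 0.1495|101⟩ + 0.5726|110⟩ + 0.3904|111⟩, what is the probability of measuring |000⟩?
0.1967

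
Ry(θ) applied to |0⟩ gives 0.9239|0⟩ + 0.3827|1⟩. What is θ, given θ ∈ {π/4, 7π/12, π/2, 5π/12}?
π/4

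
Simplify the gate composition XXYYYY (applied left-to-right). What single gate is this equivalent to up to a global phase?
I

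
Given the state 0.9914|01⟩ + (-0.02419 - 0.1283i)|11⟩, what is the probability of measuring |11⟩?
0.01705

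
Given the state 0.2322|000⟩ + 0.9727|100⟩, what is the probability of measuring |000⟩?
0.05392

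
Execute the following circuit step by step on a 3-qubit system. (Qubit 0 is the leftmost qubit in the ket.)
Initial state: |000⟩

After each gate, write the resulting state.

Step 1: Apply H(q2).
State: 1/√2|000⟩ + 1/√2|001⟩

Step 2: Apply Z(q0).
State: 1/√2|000⟩ + 1/√2|001⟩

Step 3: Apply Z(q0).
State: 1/√2|000⟩ + 1/√2|001⟩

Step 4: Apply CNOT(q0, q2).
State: 1/√2|000⟩ + 1/√2|001⟩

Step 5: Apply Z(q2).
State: 1/√2|000⟩ - 1/√2|001⟩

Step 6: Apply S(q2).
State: 1/√2|000⟩ - (1/√2)i|001⟩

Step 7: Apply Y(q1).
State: (1/√2)i|010⟩ + 1/√2|011⟩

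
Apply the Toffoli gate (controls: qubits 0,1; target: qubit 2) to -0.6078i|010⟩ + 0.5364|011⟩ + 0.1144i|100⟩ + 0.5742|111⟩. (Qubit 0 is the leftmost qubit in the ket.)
-0.6078i|010⟩ + 0.5364|011⟩ + 0.1144i|100⟩ + 0.5742|110⟩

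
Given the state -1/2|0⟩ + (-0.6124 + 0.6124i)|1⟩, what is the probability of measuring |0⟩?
1/4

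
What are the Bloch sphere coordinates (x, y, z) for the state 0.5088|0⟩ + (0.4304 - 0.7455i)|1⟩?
(0.438, -0.7586, -0.4821)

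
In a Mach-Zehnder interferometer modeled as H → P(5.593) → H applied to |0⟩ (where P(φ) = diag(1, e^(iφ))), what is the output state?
(0.8856 - 0.3183i)|0⟩ + (0.1144 + 0.3183i)|1⟩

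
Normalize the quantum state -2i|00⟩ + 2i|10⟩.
-(1/√2)i|00⟩ + (1/√2)i|10⟩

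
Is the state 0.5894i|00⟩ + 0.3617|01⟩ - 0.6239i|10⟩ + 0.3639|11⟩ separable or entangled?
Entangled

Writing the state as a|00⟩ + b|01⟩ + c|10⟩ + d|11⟩, it is a product state iff ad − bc = 0.
Here (a, b, c, d) = (0.5894i, 0.3617, -0.6239i, 0.3639): ad − bc = (0.5894i)(0.3639) − (0.3617)(-0.6239i) = 0.4401i ≠ 0, so the state is entangled.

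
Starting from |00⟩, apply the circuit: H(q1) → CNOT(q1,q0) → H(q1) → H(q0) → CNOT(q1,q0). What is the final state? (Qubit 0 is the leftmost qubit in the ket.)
1/√2|00⟩ + 1/√2|01⟩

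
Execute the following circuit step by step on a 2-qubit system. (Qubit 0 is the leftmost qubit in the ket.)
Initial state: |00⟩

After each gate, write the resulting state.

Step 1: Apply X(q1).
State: |01⟩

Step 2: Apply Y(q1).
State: -i|00⟩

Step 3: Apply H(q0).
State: -(1/√2)i|00⟩ - (1/√2)i|10⟩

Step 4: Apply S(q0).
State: -(1/√2)i|00⟩ + 1/√2|10⟩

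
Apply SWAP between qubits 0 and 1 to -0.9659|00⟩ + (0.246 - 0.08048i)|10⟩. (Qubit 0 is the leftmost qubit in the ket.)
-0.9659|00⟩ + (0.246 - 0.08048i)|01⟩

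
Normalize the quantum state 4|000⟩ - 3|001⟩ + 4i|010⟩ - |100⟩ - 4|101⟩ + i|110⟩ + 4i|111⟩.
0.4619|000⟩ - 0.3464|001⟩ + 0.4619i|010⟩ - 0.1155|100⟩ - 0.4619|101⟩ + 0.1155i|110⟩ + 0.4619i|111⟩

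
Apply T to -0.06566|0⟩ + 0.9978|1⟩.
-0.06566|0⟩ + (0.7056 + 0.7056i)|1⟩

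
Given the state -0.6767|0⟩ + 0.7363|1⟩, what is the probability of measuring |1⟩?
0.5421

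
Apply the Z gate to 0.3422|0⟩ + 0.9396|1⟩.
0.3422|0⟩ - 0.9396|1⟩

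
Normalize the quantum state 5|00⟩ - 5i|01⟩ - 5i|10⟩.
1/√3|00⟩ - (1/√3)i|01⟩ - (1/√3)i|10⟩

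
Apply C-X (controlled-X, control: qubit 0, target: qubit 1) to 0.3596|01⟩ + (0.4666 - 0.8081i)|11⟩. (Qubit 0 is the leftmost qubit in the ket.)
0.3596|01⟩ + (0.4666 - 0.8081i)|10⟩

C-X leaves the control-|0⟩ kets |00⟩, |01⟩ unchanged and applies X to qubit 1 on the control-|1⟩ pair (|10⟩, |11⟩).
X = [[0, 1], [1, 0]].
With a = amp(|10⟩) = 0 and b = amp(|11⟩) = (0.4666 - 0.8081i):
new amp(|10⟩) = (1)·b = (0.4666 - 0.8081i)
new amp(|11⟩) = (1)·a = 0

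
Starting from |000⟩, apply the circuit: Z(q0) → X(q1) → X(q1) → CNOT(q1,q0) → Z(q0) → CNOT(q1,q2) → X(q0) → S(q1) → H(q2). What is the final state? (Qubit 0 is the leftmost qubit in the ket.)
1/√2|100⟩ + 1/√2|101⟩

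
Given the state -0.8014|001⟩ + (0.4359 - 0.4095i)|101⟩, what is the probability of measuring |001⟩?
0.6422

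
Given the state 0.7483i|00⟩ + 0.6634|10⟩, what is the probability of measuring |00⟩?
0.56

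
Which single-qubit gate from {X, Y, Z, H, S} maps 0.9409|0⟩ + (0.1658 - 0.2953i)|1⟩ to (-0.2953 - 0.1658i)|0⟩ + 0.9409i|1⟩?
Y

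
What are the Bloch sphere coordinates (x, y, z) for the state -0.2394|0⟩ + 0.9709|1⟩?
(-0.4649, 0, -0.8853)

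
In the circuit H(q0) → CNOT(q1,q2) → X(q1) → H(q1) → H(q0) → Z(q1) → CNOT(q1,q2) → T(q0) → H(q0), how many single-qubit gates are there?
7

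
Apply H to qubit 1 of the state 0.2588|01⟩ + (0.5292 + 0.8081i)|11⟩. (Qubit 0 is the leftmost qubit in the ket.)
0.183|00⟩ - 0.183|01⟩ + (0.3742 + 0.5714i)|10⟩ + (-0.3742 - 0.5714i)|11⟩

H on qubit 1 mixes each pair of kets that differ only in qubit 1: amplitudes (a, b) of (|…0…⟩, |…1…⟩) become ((a + b)/√2, (a − b)/√2). Kets absent from the input have amplitude 0.
(|00⟩, |01⟩): (a, b) = (0, 0.2588) → (0.183, -0.183)
(|10⟩, |11⟩): (a, b) = (0, (0.5292 + 0.8081i)) → ((0.3742 + 0.5714i), (-0.3742 - 0.5714i))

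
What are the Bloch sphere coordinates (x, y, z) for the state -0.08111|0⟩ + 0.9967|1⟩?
(-0.1617, 0, -0.9868)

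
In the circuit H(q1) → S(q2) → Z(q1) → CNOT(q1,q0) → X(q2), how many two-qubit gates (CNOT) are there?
1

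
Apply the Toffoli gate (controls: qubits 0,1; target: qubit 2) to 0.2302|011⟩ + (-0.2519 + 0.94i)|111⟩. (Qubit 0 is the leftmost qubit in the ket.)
0.2302|011⟩ + (-0.2519 + 0.94i)|110⟩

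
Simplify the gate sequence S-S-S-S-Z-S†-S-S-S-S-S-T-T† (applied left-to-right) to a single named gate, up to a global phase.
Z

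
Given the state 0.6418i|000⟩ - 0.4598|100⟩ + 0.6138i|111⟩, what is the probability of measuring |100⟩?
0.2114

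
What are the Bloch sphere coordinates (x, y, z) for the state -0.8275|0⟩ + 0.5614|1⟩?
(-0.9291, 0, 0.3696)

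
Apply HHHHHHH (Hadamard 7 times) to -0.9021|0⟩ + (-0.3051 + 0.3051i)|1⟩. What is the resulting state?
(-0.8536 + 0.2157i)|0⟩ + (-0.4221 - 0.2157i)|1⟩

H² = I, so H^7 = H: a single Hadamard. With (a, b) = (-0.9021, (-0.3051 + 0.3051i)), H gives ((a + b)/√2, (a − b)/√2) = ((-0.8536 + 0.2157i), (-0.4221 - 0.2157i)).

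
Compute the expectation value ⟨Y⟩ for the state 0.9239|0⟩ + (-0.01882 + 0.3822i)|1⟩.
0.7062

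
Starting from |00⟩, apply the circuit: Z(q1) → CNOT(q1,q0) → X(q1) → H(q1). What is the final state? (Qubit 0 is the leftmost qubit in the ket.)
1/√2|00⟩ - 1/√2|01⟩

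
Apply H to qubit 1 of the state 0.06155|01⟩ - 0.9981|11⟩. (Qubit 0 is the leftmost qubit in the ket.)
0.04352|00⟩ - 0.04352|01⟩ - 0.7058|10⟩ + 0.7058|11⟩

H on qubit 1 mixes each pair of kets that differ only in qubit 1: amplitudes (a, b) of (|…0…⟩, |…1…⟩) become ((a + b)/√2, (a − b)/√2). Kets absent from the input have amplitude 0.
(|00⟩, |01⟩): (a, b) = (0, 0.06155) → (0.04352, -0.04352)
(|10⟩, |11⟩): (a, b) = (0, -0.9981) → (-0.7058, 0.7058)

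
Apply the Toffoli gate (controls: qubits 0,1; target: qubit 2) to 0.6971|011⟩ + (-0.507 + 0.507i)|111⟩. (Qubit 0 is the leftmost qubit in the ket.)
0.6971|011⟩ + (-0.507 + 0.507i)|110⟩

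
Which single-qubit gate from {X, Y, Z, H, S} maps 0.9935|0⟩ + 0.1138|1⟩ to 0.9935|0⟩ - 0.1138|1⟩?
Z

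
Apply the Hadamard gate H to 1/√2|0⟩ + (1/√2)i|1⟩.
(1/2 + (1/2)i)|0⟩ + (1/2 - (1/2)i)|1⟩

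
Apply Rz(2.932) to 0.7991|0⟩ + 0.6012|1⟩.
(0.08359 - 0.7947i)|0⟩ + (0.06289 + 0.5979i)|1⟩

Rz(2.932) = [[e^(−iθ/2), 0], [0, e^(iθ/2)]] with e^(±iθ/2) = cos(θ/2) ± i·sin(θ/2); θ = 2.932, cos(θ/2) ≈ 0.104605, sin(θ/2) ≈ 0.994514.
With a = amp(|0⟩) = 0.7991 and b = amp(|1⟩) = 0.6012:
new amp(|0⟩) = (0.104605 - 0.994514i)·a = (0.08359 - 0.7947i)
new amp(|1⟩) = (0.104605 + 0.994514i)·b = (0.06289 + 0.5979i)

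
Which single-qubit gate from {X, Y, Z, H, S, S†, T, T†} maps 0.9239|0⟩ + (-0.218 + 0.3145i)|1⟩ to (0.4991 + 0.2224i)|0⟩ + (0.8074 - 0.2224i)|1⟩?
H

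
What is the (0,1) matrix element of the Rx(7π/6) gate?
-0.9659i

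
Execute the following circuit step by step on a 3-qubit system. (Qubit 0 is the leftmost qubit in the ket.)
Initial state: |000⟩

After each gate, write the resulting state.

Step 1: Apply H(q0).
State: 1/√2|000⟩ + 1/√2|100⟩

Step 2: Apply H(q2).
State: 1/2|000⟩ + 1/2|001⟩ + 1/2|100⟩ + 1/2|101⟩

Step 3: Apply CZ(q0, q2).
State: 1/2|000⟩ + 1/2|001⟩ + 1/2|100⟩ - 1/2|101⟩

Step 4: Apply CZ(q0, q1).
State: 1/2|000⟩ + 1/2|001⟩ + 1/2|100⟩ - 1/2|101⟩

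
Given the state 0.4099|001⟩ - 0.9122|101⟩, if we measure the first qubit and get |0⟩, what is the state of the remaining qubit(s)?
|01⟩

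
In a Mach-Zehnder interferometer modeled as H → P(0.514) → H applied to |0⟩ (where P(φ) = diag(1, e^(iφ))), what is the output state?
(0.9354 + 0.2458i)|0⟩ + (0.06461 - 0.2458i)|1⟩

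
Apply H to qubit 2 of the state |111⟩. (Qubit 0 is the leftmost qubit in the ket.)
1/√2|110⟩ - 1/√2|111⟩

H on qubit 2 mixes each pair of kets that differ only in qubit 2: amplitudes (a, b) of (|…0…⟩, |…1…⟩) become ((a + b)/√2, (a − b)/√2). Kets absent from the input have amplitude 0.
(|110⟩, |111⟩): (a, b) = (0, 1) → (1/√2, -1/√2)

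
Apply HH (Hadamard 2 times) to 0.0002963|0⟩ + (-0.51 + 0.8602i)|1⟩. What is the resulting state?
0.0002963|0⟩ + (-0.51 + 0.8602i)|1⟩

H² = I, so an even number of Hadamards cancels: H^2 = I and the state is unchanged.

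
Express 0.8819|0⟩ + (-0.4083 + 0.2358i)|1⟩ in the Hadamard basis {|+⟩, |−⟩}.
(0.3349 + 0.1667i)|+⟩ + (0.9123 - 0.1667i)|−⟩

With |ψ⟩ = α|0⟩ + β|1⟩, the Hadamard-basis coefficients are ⟨+|ψ⟩ = (α + β)/√2 and ⟨−|ψ⟩ = (α − β)/√2.
Here α = 0.8819, β = (-0.4083 + 0.2358i): (α + β)/√2 = (0.3349 + 0.1667i), (α − β)/√2 = (0.9123 - 0.1667i).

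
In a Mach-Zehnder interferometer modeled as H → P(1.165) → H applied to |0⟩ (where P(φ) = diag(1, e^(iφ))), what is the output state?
(0.6974 + 0.4594i)|0⟩ + (0.3026 - 0.4594i)|1⟩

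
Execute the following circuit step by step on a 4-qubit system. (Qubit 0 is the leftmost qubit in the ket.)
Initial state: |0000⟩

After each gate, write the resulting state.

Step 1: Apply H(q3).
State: 1/√2|0000⟩ + 1/√2|0001⟩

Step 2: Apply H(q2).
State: 1/2|0000⟩ + 1/2|0001⟩ + 1/2|0010⟩ + 1/2|0011⟩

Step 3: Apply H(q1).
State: 1/√8|0000⟩ + 1/√8|0001⟩ + 1/√8|0010⟩ + 1/√8|0011⟩ + 1/√8|0100⟩ + 1/√8|0101⟩ + 1/√8|0110⟩ + 1/√8|0111⟩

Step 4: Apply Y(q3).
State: -(1/√8)i|0000⟩ + (1/√8)i|0001⟩ - (1/√8)i|0010⟩ + (1/√8)i|0011⟩ - (1/√8)i|0100⟩ + (1/√8)i|0101⟩ - (1/√8)i|0110⟩ + (1/√8)i|0111⟩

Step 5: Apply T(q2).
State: -(1/√8)i|0000⟩ + (1/√8)i|0001⟩ + (0.25 - 0.25i)|0010⟩ + (-0.25 + 0.25i)|0011⟩ - (1/√8)i|0100⟩ + (1/√8)i|0101⟩ + (0.25 - 0.25i)|0110⟩ + (-0.25 + 0.25i)|0111⟩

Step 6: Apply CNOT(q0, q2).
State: -(1/√8)i|0000⟩ + (1/√8)i|0001⟩ + (0.25 - 0.25i)|0010⟩ + (-0.25 + 0.25i)|0011⟩ - (1/√8)i|0100⟩ + (1/√8)i|0101⟩ + (0.25 - 0.25i)|0110⟩ + (-0.25 + 0.25i)|0111⟩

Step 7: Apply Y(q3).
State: 1/√8|0000⟩ + 1/√8|0001⟩ + (0.25 + 0.25i)|0010⟩ + (0.25 + 0.25i)|0011⟩ + 1/√8|0100⟩ + 1/√8|0101⟩ + (0.25 + 0.25i)|0110⟩ + (0.25 + 0.25i)|0111⟩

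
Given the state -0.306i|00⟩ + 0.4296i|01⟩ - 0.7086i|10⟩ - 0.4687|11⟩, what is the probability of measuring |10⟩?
0.5021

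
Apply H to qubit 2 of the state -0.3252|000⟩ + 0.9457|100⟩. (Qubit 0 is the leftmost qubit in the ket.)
-0.23|000⟩ - 0.23|001⟩ + 0.6687|100⟩ + 0.6687|101⟩

H on qubit 2 mixes each pair of kets that differ only in qubit 2: amplitudes (a, b) of (|…0…⟩, |…1…⟩) become ((a + b)/√2, (a − b)/√2). Kets absent from the input have amplitude 0.
(|000⟩, |001⟩): (a, b) = (-0.3252, 0) → (-0.23, -0.23)
(|100⟩, |101⟩): (a, b) = (0.9457, 0) → (0.6687, 0.6687)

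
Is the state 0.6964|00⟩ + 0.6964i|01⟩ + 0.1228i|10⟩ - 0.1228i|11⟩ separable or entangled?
Entangled

Writing the state as a|00⟩ + b|01⟩ + c|10⟩ + d|11⟩, it is a product state iff ad − bc = 0.
Here (a, b, c, d) = (0.6964, 0.6964i, 0.1228i, -0.1228i): ad − bc = (0.6964)(-0.1228i) − (0.6964i)(0.1228i) = (0.08552 - 0.08552i) ≠ 0, so the state is entangled.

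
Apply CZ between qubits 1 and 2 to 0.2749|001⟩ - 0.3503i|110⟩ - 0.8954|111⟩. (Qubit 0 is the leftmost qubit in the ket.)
0.2749|001⟩ - 0.3503i|110⟩ + 0.8954|111⟩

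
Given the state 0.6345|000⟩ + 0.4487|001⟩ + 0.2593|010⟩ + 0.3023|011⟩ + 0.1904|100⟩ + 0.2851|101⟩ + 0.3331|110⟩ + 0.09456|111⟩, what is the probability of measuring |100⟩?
0.03625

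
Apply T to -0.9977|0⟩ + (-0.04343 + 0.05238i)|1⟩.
-0.9977|0⟩ + (-0.06775 + 0.006329i)|1⟩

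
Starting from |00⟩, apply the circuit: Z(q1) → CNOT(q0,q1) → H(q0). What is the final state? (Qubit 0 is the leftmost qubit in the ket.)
1/√2|00⟩ + 1/√2|10⟩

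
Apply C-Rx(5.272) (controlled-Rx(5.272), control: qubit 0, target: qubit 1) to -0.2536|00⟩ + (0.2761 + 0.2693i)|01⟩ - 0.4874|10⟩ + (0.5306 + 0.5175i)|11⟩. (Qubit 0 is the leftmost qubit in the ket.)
-0.2536|00⟩ + (0.2761 + 0.2693i)|01⟩ + (0.6771 - 0.257i)|10⟩ + (-0.4642 - 0.2167i)|11⟩

C-Rx(5.272) leaves the control-|0⟩ kets |00⟩, |01⟩ unchanged and applies Rx(5.272) to qubit 1 on the control-|1⟩ pair (|10⟩, |11⟩).
Rx(5.272) = [[cos(θ/2), −i·sin(θ/2)], [−i·sin(θ/2), cos(θ/2)]]; θ = 5.272, cos(θ/2) ≈ -0.874888, sin(θ/2) ≈ 0.484326.
With a = amp(|10⟩) = -0.4874 and b = amp(|11⟩) = (0.5306 + 0.5175i):
new amp(|10⟩) = (-0.874888)·a + (-0.484326i)·b = (0.6771 - 0.257i)
new amp(|11⟩) = (-0.484326i)·a + (-0.874888)·b = (-0.4642 - 0.2167i)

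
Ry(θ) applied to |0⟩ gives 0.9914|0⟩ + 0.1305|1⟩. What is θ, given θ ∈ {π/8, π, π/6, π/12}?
π/12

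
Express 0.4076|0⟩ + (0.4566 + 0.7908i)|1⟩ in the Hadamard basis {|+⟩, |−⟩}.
(0.6111 + 0.5592i)|+⟩ + (-0.03465 - 0.5592i)|−⟩

With |ψ⟩ = α|0⟩ + β|1⟩, the Hadamard-basis coefficients are ⟨+|ψ⟩ = (α + β)/√2 and ⟨−|ψ⟩ = (α − β)/√2.
Here α = 0.4076, β = (0.4566 + 0.7908i): (α + β)/√2 = (0.6111 + 0.5592i), (α − β)/√2 = (-0.03465 - 0.5592i).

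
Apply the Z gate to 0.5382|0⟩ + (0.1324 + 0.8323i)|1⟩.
0.5382|0⟩ + (-0.1324 - 0.8323i)|1⟩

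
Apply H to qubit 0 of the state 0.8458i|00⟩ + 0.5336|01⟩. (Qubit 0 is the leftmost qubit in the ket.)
0.5981i|00⟩ + 0.3773|01⟩ + 0.5981i|10⟩ + 0.3773|11⟩

H on qubit 0 mixes each pair of kets that differ only in qubit 0: amplitudes (a, b) of (|…0…⟩, |…1…⟩) become ((a + b)/√2, (a − b)/√2). Kets absent from the input have amplitude 0.
(|00⟩, |10⟩): (a, b) = (0.8458i, 0) → (0.5981i, 0.5981i)
(|01⟩, |11⟩): (a, b) = (0.5336, 0) → (0.3773, 0.3773)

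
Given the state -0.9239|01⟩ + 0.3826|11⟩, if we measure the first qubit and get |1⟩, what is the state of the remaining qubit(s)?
|1⟩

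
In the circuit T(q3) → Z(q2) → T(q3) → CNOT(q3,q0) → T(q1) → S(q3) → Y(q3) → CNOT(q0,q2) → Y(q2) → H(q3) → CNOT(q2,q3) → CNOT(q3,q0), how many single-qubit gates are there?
8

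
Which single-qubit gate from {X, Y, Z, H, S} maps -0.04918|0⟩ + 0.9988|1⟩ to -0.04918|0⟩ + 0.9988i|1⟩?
S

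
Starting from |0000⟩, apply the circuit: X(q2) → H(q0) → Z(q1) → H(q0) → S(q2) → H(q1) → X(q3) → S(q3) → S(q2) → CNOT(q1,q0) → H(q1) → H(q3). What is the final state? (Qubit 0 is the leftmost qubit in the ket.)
-(1/√8)i|0010⟩ + (1/√8)i|0011⟩ - (1/√8)i|0110⟩ + (1/√8)i|0111⟩ - (1/√8)i|1010⟩ + (1/√8)i|1011⟩ + (1/√8)i|1110⟩ - (1/√8)i|1111⟩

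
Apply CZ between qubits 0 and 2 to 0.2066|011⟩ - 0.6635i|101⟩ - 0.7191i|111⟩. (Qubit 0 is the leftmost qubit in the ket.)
0.2066|011⟩ + 0.6635i|101⟩ + 0.7191i|111⟩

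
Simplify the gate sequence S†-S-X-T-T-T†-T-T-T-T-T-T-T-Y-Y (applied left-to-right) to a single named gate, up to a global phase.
X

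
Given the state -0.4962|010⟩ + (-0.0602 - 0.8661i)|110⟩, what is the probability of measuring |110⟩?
0.7538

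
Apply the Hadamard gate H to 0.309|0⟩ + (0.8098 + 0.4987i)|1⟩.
(0.7911 + 0.3526i)|0⟩ + (-0.3541 - 0.3526i)|1⟩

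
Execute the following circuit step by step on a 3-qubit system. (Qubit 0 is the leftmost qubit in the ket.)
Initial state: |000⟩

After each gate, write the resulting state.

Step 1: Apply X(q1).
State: |010⟩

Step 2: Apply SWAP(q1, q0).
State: |100⟩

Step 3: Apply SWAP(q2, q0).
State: |001⟩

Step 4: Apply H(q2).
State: 1/√2|000⟩ - 1/√2|001⟩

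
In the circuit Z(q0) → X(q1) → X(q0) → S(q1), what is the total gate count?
4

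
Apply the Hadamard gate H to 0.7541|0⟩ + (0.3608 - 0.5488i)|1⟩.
(0.7884 - 0.3881i)|0⟩ + (0.2781 + 0.3881i)|1⟩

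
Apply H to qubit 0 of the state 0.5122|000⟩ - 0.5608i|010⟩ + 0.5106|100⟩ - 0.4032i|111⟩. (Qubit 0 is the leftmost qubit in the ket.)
0.7232|000⟩ - 0.3965i|010⟩ - 0.2851i|011⟩ + 0.001131|100⟩ - 0.3965i|110⟩ + 0.2851i|111⟩

H on qubit 0 mixes each pair of kets that differ only in qubit 0: amplitudes (a, b) of (|…0…⟩, |…1…⟩) become ((a + b)/√2, (a − b)/√2). Kets absent from the input have amplitude 0.
(|000⟩, |100⟩): (a, b) = (0.5122, 0.5106) → (0.7232, 0.001131)
(|010⟩, |110⟩): (a, b) = (-0.5608i, 0) → (-0.3965i, -0.3965i)
(|011⟩, |111⟩): (a, b) = (0, -0.4032i) → (-0.2851i, 0.2851i)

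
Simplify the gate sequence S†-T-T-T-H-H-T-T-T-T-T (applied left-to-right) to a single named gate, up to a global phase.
S†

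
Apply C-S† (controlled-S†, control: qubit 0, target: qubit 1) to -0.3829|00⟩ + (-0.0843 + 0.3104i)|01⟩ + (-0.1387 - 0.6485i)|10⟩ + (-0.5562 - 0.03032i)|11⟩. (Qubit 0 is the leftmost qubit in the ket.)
-0.3829|00⟩ + (-0.0843 + 0.3104i)|01⟩ + (-0.1387 - 0.6485i)|10⟩ + (-0.03032 + 0.5562i)|11⟩

C-S† leaves the control-|0⟩ kets |00⟩, |01⟩ unchanged and applies S† to qubit 1 on the control-|1⟩ pair (|10⟩, |11⟩).
S† = [[1, 0], [0, -i]].
With a = amp(|10⟩) = (-0.1387 - 0.6485i) and b = amp(|11⟩) = (-0.5562 - 0.03032i):
new amp(|10⟩) = (1)·a = (-0.1387 - 0.6485i)
new amp(|11⟩) = (-i)·b = (-0.03032 + 0.5562i)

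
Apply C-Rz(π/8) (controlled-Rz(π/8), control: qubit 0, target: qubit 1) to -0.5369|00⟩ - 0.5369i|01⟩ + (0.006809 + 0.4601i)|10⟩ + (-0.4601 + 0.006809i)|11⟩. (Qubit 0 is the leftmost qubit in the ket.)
-0.5369|00⟩ - 0.5369i|01⟩ + (0.09644 + 0.4499i)|10⟩ + (-0.4526 - 0.08308i)|11⟩

C-Rz(π/8) leaves the control-|0⟩ kets |00⟩, |01⟩ unchanged and applies Rz(π/8) to qubit 1 on the control-|1⟩ pair (|10⟩, |11⟩).
Rz(π/8) = [[e^(−iθ/2), 0], [0, e^(iθ/2)]] with e^(±iθ/2) = cos(θ/2) ± i·sin(θ/2); θ = π/8, cos(θ/2) ≈ 0.980785, sin(θ/2) ≈ 0.19509.
With a = amp(|10⟩) = (0.006809 + 0.4601i) and b = amp(|11⟩) = (-0.4601 + 0.006809i):
new amp(|10⟩) = (0.980785 - 0.19509i)·a = (0.09644 + 0.4499i)
new amp(|11⟩) = (0.980785 + 0.19509i)·b = (-0.4526 - 0.08308i)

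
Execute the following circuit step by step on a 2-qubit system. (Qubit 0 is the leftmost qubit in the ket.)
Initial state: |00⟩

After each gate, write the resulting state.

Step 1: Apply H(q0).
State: 1/√2|00⟩ + 1/√2|10⟩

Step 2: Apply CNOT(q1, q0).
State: 1/√2|00⟩ + 1/√2|10⟩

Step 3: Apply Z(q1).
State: 1/√2|00⟩ + 1/√2|10⟩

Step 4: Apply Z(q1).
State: 1/√2|00⟩ + 1/√2|10⟩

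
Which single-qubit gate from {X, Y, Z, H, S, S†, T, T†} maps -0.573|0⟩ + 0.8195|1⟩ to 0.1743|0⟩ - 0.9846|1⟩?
H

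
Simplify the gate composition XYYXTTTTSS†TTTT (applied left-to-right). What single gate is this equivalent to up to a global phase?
I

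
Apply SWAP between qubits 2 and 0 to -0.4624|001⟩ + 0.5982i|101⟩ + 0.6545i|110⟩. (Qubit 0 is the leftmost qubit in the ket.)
0.6545i|011⟩ - 0.4624|100⟩ + 0.5982i|101⟩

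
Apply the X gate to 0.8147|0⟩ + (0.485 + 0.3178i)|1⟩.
(0.485 + 0.3178i)|0⟩ + 0.8147|1⟩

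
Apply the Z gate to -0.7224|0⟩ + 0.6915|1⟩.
-0.7224|0⟩ - 0.6915|1⟩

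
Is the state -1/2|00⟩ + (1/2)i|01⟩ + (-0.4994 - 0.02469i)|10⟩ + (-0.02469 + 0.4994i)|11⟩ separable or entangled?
Separable

Writing the state as a|00⟩ + b|01⟩ + c|10⟩ + d|11⟩, it is a product state iff ad − bc = 0.
Here (a, b, c, d) = (-1/2, (1/2)i, (-0.4994 - 0.02469i), (-0.02469 + 0.4994i)): ad − bc = (-1/2)(-0.02469 + 0.4994i) − ((1/2)i)(-0.4994 - 0.02469i) = 0, so the state is separable.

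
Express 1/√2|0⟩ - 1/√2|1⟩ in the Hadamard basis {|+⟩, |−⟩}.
|−⟩

With |ψ⟩ = α|0⟩ + β|1⟩, the Hadamard-basis coefficients are ⟨+|ψ⟩ = (α + β)/√2 and ⟨−|ψ⟩ = (α − β)/√2.
Here α = 1/√2, β = -1/√2: (α + β)/√2 = 0, (α − β)/√2 = 1.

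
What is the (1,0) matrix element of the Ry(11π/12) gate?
0.9914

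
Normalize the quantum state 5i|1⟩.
i|1⟩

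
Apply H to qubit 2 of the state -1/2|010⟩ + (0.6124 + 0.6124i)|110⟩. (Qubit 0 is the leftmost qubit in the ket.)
-1/√8|010⟩ - 1/√8|011⟩ + (0.433 + 0.433i)|110⟩ + (0.433 + 0.433i)|111⟩

H on qubit 2 mixes each pair of kets that differ only in qubit 2: amplitudes (a, b) of (|…0…⟩, |…1…⟩) become ((a + b)/√2, (a − b)/√2). Kets absent from the input have amplitude 0.
(|010⟩, |011⟩): (a, b) = (-1/2, 0) → (-1/√8, -1/√8)
(|110⟩, |111⟩): (a, b) = ((0.6124 + 0.6124i), 0) → ((0.433 + 0.433i), (0.433 + 0.433i))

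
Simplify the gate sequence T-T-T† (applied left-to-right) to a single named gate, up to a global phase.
T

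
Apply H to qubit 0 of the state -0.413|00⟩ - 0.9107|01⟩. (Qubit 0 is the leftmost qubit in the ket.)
-0.292|00⟩ - 0.644|01⟩ - 0.292|10⟩ - 0.644|11⟩

H on qubit 0 mixes each pair of kets that differ only in qubit 0: amplitudes (a, b) of (|…0…⟩, |…1…⟩) become ((a + b)/√2, (a − b)/√2). Kets absent from the input have amplitude 0.
(|00⟩, |10⟩): (a, b) = (-0.413, 0) → (-0.292, -0.292)
(|01⟩, |11⟩): (a, b) = (-0.9107, 0) → (-0.644, -0.644)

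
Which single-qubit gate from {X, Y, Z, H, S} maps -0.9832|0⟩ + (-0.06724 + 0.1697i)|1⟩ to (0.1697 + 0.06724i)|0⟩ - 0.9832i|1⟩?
Y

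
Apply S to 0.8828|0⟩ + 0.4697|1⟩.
0.8828|0⟩ + 0.4697i|1⟩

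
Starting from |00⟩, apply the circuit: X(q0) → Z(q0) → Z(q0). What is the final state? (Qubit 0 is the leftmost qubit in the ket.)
|10⟩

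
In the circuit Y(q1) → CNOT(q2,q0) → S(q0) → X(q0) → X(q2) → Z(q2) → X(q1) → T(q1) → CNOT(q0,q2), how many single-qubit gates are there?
7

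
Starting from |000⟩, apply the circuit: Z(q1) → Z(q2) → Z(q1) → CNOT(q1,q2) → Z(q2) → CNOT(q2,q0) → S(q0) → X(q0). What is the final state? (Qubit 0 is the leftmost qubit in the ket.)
|100⟩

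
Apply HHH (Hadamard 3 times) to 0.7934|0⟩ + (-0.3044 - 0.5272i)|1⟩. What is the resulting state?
(0.3458 - 0.3728i)|0⟩ + (0.7763 + 0.3728i)|1⟩

H² = I, so H^3 = H: a single Hadamard. With (a, b) = (0.7934, (-0.3044 - 0.5272i)), H gives ((a + b)/√2, (a − b)/√2) = ((0.3458 - 0.3728i), (0.7763 + 0.3728i)).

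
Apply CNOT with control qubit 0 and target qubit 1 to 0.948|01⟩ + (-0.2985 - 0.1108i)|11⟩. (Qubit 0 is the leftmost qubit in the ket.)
0.948|01⟩ + (-0.2985 - 0.1108i)|10⟩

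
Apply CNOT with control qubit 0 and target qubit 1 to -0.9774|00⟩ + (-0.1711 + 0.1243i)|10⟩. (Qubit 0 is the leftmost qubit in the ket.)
-0.9774|00⟩ + (-0.1711 + 0.1243i)|11⟩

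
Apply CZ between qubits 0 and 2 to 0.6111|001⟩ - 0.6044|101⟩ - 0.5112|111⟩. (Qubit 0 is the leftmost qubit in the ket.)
0.6111|001⟩ + 0.6044|101⟩ + 0.5112|111⟩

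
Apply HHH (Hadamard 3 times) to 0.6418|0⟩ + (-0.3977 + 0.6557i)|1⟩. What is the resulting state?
(0.1726 + 0.4636i)|0⟩ + (0.735 - 0.4636i)|1⟩

H² = I, so H^3 = H: a single Hadamard. With (a, b) = (0.6418, (-0.3977 + 0.6557i)), H gives ((a + b)/√2, (a − b)/√2) = ((0.1726 + 0.4636i), (0.735 - 0.4636i)).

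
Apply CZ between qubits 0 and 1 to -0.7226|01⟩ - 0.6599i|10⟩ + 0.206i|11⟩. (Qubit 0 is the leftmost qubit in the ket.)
-0.7226|01⟩ - 0.6599i|10⟩ - 0.206i|11⟩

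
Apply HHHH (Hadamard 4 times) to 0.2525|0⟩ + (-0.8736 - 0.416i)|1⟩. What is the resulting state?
0.2525|0⟩ + (-0.8736 - 0.416i)|1⟩

H² = I, so an even number of Hadamards cancels: H^4 = I and the state is unchanged.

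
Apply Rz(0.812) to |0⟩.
(0.9187 - 0.3949i)|0⟩

Rz(0.812) = [[e^(−iθ/2), 0], [0, e^(iθ/2)]] with e^(±iθ/2) = cos(θ/2) ± i·sin(θ/2); θ = 0.812, cos(θ/2) ≈ 0.918708, sin(θ/2) ≈ 0.394938.
With a = amp(|0⟩) = 1 and b = amp(|1⟩) = 0:
new amp(|0⟩) = (0.918708 - 0.394938i)·a = (0.9187 - 0.3949i)
new amp(|1⟩) = (0.918708 + 0.394938i)·b = 0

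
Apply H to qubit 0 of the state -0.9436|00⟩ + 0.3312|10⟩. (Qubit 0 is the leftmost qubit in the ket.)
-0.433|00⟩ - 0.9014|10⟩

H on qubit 0 mixes each pair of kets that differ only in qubit 0: amplitudes (a, b) of (|…0…⟩, |…1…⟩) become ((a + b)/√2, (a − b)/√2). Kets absent from the input have amplitude 0.
(|00⟩, |10⟩): (a, b) = (-0.9436, 0.3312) → (-0.433, -0.9014)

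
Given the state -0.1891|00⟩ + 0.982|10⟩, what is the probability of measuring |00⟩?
0.03576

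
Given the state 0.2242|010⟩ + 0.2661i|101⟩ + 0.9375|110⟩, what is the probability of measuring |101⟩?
0.07081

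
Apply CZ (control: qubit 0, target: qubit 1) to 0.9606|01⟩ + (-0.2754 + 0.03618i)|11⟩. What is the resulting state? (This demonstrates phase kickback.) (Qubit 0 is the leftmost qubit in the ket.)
0.9606|01⟩ + (0.2754 - 0.03618i)|11⟩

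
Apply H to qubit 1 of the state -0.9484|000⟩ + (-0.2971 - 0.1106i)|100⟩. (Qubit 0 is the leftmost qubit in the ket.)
-0.6706|000⟩ - 0.6706|010⟩ + (-0.2101 - 0.07821i)|100⟩ + (-0.2101 - 0.07821i)|110⟩

H on qubit 1 mixes each pair of kets that differ only in qubit 1: amplitudes (a, b) of (|…0…⟩, |…1…⟩) become ((a + b)/√2, (a − b)/√2). Kets absent from the input have amplitude 0.
(|000⟩, |010⟩): (a, b) = (-0.9484, 0) → (-0.6706, -0.6706)
(|100⟩, |110⟩): (a, b) = ((-0.2971 - 0.1106i), 0) → ((-0.2101 - 0.07821i), (-0.2101 - 0.07821i))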